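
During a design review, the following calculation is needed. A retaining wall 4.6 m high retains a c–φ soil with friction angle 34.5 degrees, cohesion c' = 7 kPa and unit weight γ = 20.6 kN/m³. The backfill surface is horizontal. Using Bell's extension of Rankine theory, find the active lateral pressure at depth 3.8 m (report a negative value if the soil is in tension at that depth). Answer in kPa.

K_a = (1 − sin φ)/(1 + sin φ) = 0.2768.
σ_a = K_a γ z − 2c√K_a = 0.2768×20.6×3.8 − 2×7×0.5261 = 14.30 kPa.

14.3 kPa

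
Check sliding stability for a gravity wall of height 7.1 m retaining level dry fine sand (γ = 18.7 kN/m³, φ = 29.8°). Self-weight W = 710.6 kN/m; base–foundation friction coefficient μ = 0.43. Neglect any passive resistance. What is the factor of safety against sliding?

K_a = tan²(45° − 29.8°/2) = 0.3360.
P_a = ½K_aγH² = 0.5×0.3360×18.7×7.1² = 158.4 kN/m, acting at H/3 = 2.367 m above the base.
FS_sliding = μW / P_a = 0.43×710.6 / 158.4 = 1.929.

1.93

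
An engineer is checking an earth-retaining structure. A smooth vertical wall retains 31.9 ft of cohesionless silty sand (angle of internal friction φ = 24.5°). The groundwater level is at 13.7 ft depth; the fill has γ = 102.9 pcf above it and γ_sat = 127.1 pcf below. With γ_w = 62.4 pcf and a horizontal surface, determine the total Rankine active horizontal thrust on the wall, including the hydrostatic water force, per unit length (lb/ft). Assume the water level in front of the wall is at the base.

K_a = tan²(45° − φ/2) = 0.4137.
γ' = 127.1 − 62.4 = 64.70 pcf. Depth below WT = 18.2 ft.
σ'_h at WT = K_a γ d_w = 583.3 psf; at base = 583.3 + K_a γ' × 18.2 = 1070 psf.
P₁ (0–13.7 ft) = ½×583.3×13.7 = 3995. P₂ (13.7–31.9 ft) = ½(583.3+1070)×18.2 = 15050.
P_w = ½ γ_w h₂² = 0.5×62.4×18.2² = 10330. Total = 3995+15050+10330 = 29380 lb/ft.

29400 lb/ft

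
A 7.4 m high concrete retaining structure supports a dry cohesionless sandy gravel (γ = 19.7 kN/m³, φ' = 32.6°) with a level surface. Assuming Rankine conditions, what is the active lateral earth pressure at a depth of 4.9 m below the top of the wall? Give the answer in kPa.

28.9 kPa

K_a = (1 − sin φ)/(1 + sin φ) = 0.2997.
σ_h = K_a γ z = 0.2997 × 19.7 × 4.9 = 28.93 kPa.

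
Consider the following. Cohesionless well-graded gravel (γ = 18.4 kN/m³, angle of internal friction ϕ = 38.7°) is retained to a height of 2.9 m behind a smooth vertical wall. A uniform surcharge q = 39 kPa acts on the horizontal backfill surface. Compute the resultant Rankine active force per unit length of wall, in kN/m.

43.9 kN/m

K_a = tan²(45° − φ/2) = 0.2306.
Soil triangle: ½ K_a γ H² = 0.5×0.2306×18.4×2.9² = 17.84 kN/m.
Surcharge rectangle: K_a q H = 0.2306×39×2.9 = 26.08 kN/m.
Total = 17.84 + 26.08 = 43.92 kN/m.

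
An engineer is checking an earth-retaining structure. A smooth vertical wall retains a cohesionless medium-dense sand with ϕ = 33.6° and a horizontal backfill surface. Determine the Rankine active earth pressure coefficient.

0.288

K_a = tan²(45° − φ/2) = tan²(28.20°) = 0.2875.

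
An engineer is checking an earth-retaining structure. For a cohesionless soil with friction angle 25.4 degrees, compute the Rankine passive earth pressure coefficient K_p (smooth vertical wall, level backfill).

2.50

K_p = (1 + sin φ)/(1 − sin φ) = tan²(45° + 25.4°/2) = 2.502.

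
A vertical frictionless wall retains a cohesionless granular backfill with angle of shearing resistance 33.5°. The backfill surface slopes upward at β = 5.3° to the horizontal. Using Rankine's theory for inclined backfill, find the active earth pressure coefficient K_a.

K_a = cos β · (cos β − √(cos²β − cos²φ)) / (cos β + √(cos²β − cos²φ)).
cos β = 0.9957, cos φ = 0.8339, √(cos²β − cos²φ) = 0.5442.
K_a = 0.9957 × (0.9957 − 0.5442)/(0.9957 + 0.5442) = 0.2920.

0.292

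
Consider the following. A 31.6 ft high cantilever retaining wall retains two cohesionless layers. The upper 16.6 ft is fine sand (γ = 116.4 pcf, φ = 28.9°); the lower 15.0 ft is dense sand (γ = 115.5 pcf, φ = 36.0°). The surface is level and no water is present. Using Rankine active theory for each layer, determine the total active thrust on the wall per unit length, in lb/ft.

K_a1 = tan²(45°−28.9°/2) = 0.3484; K_a2 = tan²(45°−36.0°/2) = 0.2596.
Layer 1: σ at base = K_a1 γ₁ h₁ = 673.1 psf; P₁ = ½×673.1×16.6 = 5587.
Layer 2: σ_v at top = γ₁h₁ = 1932; σ_h top = K_a2×1932 = 501.6; σ_h base = K_a2×(1932+115.5×15.0) = 951.4.
P₂ = ½(501.6+951.4)×15.0 = 10900. Total P_a = 5587+10900 = 16480 lb/ft.

16500 lb/ft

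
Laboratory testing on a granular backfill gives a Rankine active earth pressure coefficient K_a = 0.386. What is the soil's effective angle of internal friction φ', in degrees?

26.3°

K_a = tan²(45° − φ/2) ⇒ 45° − φ/2 = arctan(√0.386) = 31.85°.
φ = 2(45° − 31.85°) = 26.30°.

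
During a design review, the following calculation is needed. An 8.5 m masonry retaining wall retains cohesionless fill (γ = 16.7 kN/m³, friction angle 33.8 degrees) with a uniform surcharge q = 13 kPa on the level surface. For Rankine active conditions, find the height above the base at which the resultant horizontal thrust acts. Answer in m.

K_a = 0.2851.
Triangular part P₁ = ½K_aγH² = 172.0 at H/3 = 2.833 m; rectangular part P₂ = K_a q H = 31.50 at H/2 = 4.250 m.
ȳ = (P₁·2.833 + P₂·4.250)/(P₁+P₂) = 3.053 m.

3.05 m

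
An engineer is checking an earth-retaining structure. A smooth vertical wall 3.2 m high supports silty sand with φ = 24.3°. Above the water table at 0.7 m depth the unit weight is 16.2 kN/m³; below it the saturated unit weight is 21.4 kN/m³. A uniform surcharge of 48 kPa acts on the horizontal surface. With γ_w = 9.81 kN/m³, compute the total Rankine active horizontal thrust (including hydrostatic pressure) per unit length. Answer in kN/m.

K_a = tan²(45° − φ/2) = 0.4169.
γ' = 21.4 − 9.81 = 11.59 kN/m³. h₂ = H − d_w = 2.5 m.
σ'_h: at surface K_a·q = 20.01; at WT K_a(q+γd_w) = 24.74; at base K_a(q+γd_w+γ'h₂) = 36.82 kPa.
P₁ = ½(20.01+24.74)×0.7 = 15.66; P₂ = ½(24.74+36.82)×2.5 = 76.95; P_w = ½γ_w h₂² = 30.66.
Total = 15.66+76.95+30.66 = 123.3 kN/m.

123 kN/m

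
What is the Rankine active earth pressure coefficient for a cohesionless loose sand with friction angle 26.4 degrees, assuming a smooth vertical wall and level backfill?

0.384

K_a = tan²(45° − φ/2) = tan²(31.80°) = 0.3844.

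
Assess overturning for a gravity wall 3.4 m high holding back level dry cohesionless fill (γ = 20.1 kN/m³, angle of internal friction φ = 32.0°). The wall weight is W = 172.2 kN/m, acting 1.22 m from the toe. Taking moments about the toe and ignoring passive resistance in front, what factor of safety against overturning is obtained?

K_a = tan²(45° − 32.0°/2) = 0.3073.
P_a = ½K_aγH² = 0.5×0.3073×20.1×3.4² = 35.70 kN/m, acting at H/3 = 1.133 m above the base.
Overturning moment M_o = P_a × H/3 = 35.70 × 1.133 = 40.46.
Resisting moment M_r = W × 1.22 = 172.2 × 1.22 = 210.1.
FS_overturning = M_r/M_o = 210.1/40.46 = 5.193.

5.19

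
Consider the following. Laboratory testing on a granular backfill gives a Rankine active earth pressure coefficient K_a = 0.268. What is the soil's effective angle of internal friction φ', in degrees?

K_a = tan²(45° − φ/2) ⇒ 45° − φ/2 = arctan(√0.268) = 27.37°.
φ = 2(45° − 27.37°) = 35.26°.

35.3°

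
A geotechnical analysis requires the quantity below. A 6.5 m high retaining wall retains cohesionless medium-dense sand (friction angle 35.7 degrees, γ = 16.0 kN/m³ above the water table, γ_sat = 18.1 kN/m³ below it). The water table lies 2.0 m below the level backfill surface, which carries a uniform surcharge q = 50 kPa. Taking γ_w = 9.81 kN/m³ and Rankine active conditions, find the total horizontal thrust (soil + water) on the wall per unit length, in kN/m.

253 kN/m

K_a = tan²(45° − φ/2) = 0.2630.
γ' = 18.1 − 9.81 = 8.290 kN/m³. h₂ = H − d_w = 4.5 m.
σ'_h: at surface K_a·q = 13.15; at WT K_a(q+γd_w) = 21.57; at base K_a(q+γd_w+γ'h₂) = 31.38 kPa.
P₁ = ½(13.15+21.57)×2.0 = 34.71; P₂ = ½(21.57+31.38)×4.5 = 119.1; P_w = ½γ_w h₂² = 99.33.
Total = 34.71+119.1+99.33 = 253.2 kN/m.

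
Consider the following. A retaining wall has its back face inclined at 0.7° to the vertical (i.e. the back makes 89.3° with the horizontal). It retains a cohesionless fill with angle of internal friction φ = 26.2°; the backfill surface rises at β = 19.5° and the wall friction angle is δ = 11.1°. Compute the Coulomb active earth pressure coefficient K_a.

0.511

K_a = sin²(α+φ) / [sin²α · sin(α−δ) · (1 + √{sin(φ+δ)sin(φ−β) / (sin(α−δ)sin(α+β))})²].
With α = 89.3°, φ = 26.2°, δ = 11.1°, β = 19.5°: K_a = 0.5111.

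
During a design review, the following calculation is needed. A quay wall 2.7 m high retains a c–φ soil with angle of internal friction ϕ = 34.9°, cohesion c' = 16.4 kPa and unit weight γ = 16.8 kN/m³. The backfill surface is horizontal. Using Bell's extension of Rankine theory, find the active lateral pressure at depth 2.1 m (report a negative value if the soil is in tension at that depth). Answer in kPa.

-7.51 kPa

K_a = (1 − sin φ)/(1 + sin φ) = 0.2721.
σ_a = K_a γ z − 2c√K_a = 0.2721×16.8×2.1 − 2×16.4×0.5217 = -7.510 kPa.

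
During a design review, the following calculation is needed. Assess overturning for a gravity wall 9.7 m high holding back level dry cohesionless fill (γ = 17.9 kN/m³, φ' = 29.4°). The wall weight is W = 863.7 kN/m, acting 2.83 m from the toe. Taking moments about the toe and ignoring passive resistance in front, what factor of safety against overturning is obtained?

2.63

K_a = tan²(45° − 29.4°/2) = 0.3415.
P_a = ½K_aγH² = 0.5×0.3415×17.9×9.7² = 287.6 kN/m, acting at H/3 = 3.233 m above the base.
Overturning moment M_o = P_a × H/3 = 287.6 × 3.233 = 929.8.
Resisting moment M_r = W × 2.83 = 863.7 × 2.83 = 2444.
FS_overturning = M_r/M_o = 2444/929.8 = 2.629.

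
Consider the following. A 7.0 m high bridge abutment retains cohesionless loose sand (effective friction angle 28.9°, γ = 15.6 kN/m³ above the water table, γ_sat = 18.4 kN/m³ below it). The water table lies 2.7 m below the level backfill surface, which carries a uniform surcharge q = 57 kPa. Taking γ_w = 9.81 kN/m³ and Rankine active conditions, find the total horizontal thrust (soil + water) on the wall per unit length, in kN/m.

K_a = tan²(45° − φ/2) = 0.3484.
γ' = 18.4 − 9.81 = 8.590 kN/m³. h₂ = H − d_w = 4.3 m.
σ'_h: at surface K_a·q = 19.86; at WT K_a(q+γd_w) = 34.53; at base K_a(q+γd_w+γ'h₂) = 47.40 kPa.
P₁ = ½(19.86+34.53)×2.7 = 73.42; P₂ = ½(34.53+47.40)×4.3 = 176.1; P_w = ½γ_w h₂² = 90.69.
Total = 73.42+176.1+90.69 = 340.3 kN/m.

340 kN/m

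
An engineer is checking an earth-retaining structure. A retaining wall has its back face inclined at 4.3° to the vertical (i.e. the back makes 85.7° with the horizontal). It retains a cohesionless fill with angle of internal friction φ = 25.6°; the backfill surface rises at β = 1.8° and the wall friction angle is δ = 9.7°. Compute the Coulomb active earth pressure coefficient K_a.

K_a = sin²(α+φ) / [sin²α · sin(α−δ) · (1 + √{sin(φ+δ)sin(φ−β) / (sin(α−δ)sin(α+β))})²].
With α = 85.7°, φ = 25.6°, δ = 9.7°, β = 1.8°: K_a = 0.4050.

0.405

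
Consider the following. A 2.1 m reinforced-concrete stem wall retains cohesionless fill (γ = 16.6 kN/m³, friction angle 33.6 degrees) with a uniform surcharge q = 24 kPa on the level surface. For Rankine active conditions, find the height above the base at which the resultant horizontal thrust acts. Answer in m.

0.903 m

K_a = 0.2875.
Triangular part P₁ = ½K_aγH² = 10.52 at H/3 = 0.7000 m; rectangular part P₂ = K_a q H = 14.49 at H/2 = 1.050 m.
ȳ = (P₁·0.7000 + P₂·1.050)/(P₁+P₂) = 0.9028 m.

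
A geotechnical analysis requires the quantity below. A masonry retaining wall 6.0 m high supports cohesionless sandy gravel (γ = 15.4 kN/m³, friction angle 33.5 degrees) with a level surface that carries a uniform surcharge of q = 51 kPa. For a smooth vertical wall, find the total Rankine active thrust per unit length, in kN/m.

168 kN/m

K_a = tan²(45° − φ/2) = 0.2887.
Soil triangle: ½ K_a γ H² = 0.5×0.2887×15.4×6.0² = 80.03 kN/m.
Surcharge rectangle: K_a q H = 0.2887×51×6.0 = 88.35 kN/m.
Total = 80.03 + 88.35 = 168.4 kN/m.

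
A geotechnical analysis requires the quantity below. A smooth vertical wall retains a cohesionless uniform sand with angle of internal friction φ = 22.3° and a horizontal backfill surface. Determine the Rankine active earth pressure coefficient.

0.450

K_a = tan²(45° − φ/2) = tan²(33.85°) = 0.4498.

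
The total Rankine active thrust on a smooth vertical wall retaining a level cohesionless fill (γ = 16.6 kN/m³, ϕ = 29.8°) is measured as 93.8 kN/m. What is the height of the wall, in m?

K_a = 0.3360. P_a = ½ K_a γ H² ⇒ H = √(2P_a/(K_a γ)).
H = √(2×93.8/(0.3360×16.6)) = 5.799 m.

5.80 m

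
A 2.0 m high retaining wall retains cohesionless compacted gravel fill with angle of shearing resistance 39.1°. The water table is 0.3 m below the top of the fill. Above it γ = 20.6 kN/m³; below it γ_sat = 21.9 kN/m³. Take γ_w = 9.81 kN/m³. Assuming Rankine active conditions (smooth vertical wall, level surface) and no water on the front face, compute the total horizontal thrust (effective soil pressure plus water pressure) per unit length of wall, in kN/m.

K_a = tan²(45° − φ/2) = 0.2265.
γ' = 21.9 − 9.81 = 12.09 kN/m³. Depth below WT = 1.7 m.
σ'_h at WT = K_a γ d_w = 1.400 kPa; at base = 1.400 + K_a γ' × 1.7 = 6.055 kPa.
P₁ (0–0.3 m) = ½×1.400×0.3 = 0.2100. P₂ (0.3–2.0 m) = ½(1.400+6.055)×1.7 = 6.336.
P_w = ½ γ_w h₂² = 0.5×9.81×1.7² = 14.18. Total = 0.2100+6.336+14.18 = 20.72 kN/m.

20.7 kN/m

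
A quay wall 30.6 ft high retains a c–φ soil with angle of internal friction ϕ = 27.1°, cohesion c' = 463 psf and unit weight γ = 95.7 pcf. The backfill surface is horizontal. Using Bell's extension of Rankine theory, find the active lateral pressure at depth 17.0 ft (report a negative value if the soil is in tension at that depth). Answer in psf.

42.2 psf

K_a = (1 − sin φ)/(1 + sin φ) = 0.3741.
σ_a = K_a γ z − 2c√K_a = 0.3741×95.7×17.0 − 2×463×0.6116 = 42.21 psf.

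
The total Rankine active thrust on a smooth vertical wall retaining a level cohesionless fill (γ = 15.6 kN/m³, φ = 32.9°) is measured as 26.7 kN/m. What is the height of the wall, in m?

3.40 m

K_a = 0.2960. P_a = ½ K_a γ H² ⇒ H = √(2P_a/(K_a γ)).
H = √(2×26.7/(0.2960×15.6)) = 3.400 m.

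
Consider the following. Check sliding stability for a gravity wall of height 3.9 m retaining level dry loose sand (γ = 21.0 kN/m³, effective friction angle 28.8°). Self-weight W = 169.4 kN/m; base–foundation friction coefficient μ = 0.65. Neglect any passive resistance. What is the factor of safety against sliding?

K_a = tan²(45° − 28.8°/2) = 0.3498.
P_a = ½K_aγH² = 0.5×0.3498×21.0×3.9² = 55.86 kN/m, acting at H/3 = 1.300 m above the base.
FS_sliding = μW / P_a = 0.65×169.4 / 55.86 = 1.971.

1.97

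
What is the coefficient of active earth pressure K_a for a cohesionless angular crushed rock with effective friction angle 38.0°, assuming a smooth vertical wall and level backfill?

K_a = (1 − sin φ)/(1 + sin φ) = (1 − sin 38.0°)/(1 + sin 38.0°) = 0.2379.

0.238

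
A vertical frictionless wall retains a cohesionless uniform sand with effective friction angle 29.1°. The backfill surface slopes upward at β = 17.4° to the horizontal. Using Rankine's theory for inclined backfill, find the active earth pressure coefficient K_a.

0.407

K_a = cos β · (cos β − √(cos²β − cos²φ)) / (cos β + √(cos²β − cos²φ)).
cos β = 0.9542, cos φ = 0.8738, √(cos²β − cos²φ) = 0.3835.
K_a = 0.9542 × (0.9542 − 0.3835)/(0.9542 + 0.3835) = 0.4071.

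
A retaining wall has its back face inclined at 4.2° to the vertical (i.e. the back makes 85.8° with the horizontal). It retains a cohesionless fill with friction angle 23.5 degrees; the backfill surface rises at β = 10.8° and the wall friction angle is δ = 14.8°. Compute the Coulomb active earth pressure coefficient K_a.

K_a = sin²(α+φ) / [sin²α · sin(α−δ) · (1 + √{sin(φ+δ)sin(φ−β) / (sin(α−δ)sin(α+β))})²].
With α = 85.8°, φ = 23.5°, δ = 14.8°, β = 10.8°: K_a = 0.4967.

0.497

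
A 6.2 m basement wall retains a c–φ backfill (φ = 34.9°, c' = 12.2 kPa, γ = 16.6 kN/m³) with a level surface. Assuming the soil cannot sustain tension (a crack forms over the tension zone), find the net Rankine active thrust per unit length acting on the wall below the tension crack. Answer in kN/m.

K_a = 0.2721; √K_a = 0.5217.
Tension-crack depth z_c = 2c/(γ√K_a) = 2×12.2/(16.6×0.5217) = 2.818 m.
σ_a at base = K_a γ H − 2c√K_a = 0.2721×16.6×6.2 − 2×12.2×0.5217 = 15.28 kPa.
P_a = ½ × 15.28 × (H − z_c) = 0.5×15.28×3.382 = 25.84 kN/m.

25.8 kN/m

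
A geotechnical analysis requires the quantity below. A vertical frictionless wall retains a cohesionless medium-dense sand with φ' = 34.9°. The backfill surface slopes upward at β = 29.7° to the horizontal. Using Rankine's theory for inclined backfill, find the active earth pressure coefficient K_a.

K_a = cos β · (cos β − √(cos²β − cos²φ)) / (cos β + √(cos²β − cos²φ)).
cos β = 0.8686, cos φ = 0.8202, √(cos²β − cos²φ) = 0.2861.
K_a = 0.8686 × (0.8686 − 0.2861)/(0.8686 + 0.2861) = 0.4382.

0.438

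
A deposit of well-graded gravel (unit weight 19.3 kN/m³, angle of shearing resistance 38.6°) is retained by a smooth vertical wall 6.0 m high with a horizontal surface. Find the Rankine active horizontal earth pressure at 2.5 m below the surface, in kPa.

11.2 kPa

K_a = (1 − sin φ)/(1 + sin φ) = 0.2316.
σ_h = K_a γ z = 0.2316 × 19.3 × 2.5 = 11.18 kPa.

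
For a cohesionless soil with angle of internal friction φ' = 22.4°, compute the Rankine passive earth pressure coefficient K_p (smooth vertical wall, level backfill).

2.23

K_p = (1 + sin φ)/(1 − sin φ) = tan²(45° + 22.4°/2) = 2.231.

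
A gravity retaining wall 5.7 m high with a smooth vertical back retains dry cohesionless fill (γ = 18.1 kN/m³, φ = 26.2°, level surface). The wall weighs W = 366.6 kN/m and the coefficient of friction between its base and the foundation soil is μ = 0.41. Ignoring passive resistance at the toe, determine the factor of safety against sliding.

1.32

K_a = tan²(45° − 26.2°/2) = 0.3874.
P_a = ½K_aγH² = 0.5×0.3874×18.1×5.7² = 113.9 kN/m, acting at H/3 = 1.900 m above the base.
FS_sliding = μW / P_a = 0.41×366.6 / 113.9 = 1.319.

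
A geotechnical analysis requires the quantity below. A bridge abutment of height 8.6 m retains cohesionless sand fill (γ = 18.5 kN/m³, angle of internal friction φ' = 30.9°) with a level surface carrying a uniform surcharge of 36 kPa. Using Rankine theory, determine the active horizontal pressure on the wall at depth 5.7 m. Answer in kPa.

K_a = (1 − sin φ)/(1 + sin φ) = 0.3214.
σ_v = γz + q = 18.5 × 5.7 + 36 = 141.4 kPa.
σ_h = K_a σ_v = 0.3214 × 141.4 = 45.46 kPa.

45.5 kPa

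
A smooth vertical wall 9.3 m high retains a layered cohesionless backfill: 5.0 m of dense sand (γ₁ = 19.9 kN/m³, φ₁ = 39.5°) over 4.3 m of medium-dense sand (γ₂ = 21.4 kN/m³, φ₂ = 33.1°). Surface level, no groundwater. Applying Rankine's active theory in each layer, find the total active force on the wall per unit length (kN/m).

239 kN/m

K_a1 = tan²(45°−39.5°/2) = 0.2224; K_a2 = tan²(45°−33.1°/2) = 0.2936.
Layer 1: σ at base = K_a1 γ₁ h₁ = 22.13 kPa; P₁ = ½×22.13×5.0 = 55.33.
Layer 2: σ_v at top = γ₁h₁ = 99.50; σ_h top = K_a2×99.50 = 29.21; σ_h base = K_a2×(99.50+21.4×4.3) = 56.23.
P₂ = ½(29.21+56.23)×4.3 = 183.7. Total P_a = 55.33+183.7 = 239.0 kN/m.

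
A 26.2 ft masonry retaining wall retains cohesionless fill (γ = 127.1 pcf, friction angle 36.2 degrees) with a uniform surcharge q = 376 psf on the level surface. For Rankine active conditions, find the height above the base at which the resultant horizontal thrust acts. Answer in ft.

9.54 ft

K_a = 0.2574.
Triangular part P₁ = ½K_aγH² = 11230 at H/3 = 8.733 ft; rectangular part P₂ = K_a q H = 2536 at H/2 = 13.10 ft.
ȳ = (P₁·8.733 + P₂·13.10)/(P₁+P₂) = 9.538 ft.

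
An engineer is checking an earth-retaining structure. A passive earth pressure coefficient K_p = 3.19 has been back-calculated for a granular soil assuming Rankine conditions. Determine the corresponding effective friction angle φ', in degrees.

31.5°

K_p = (1+sin φ)/(1−sin φ) ⇒ sin φ = (K_p − 1)/(K_p + 1) = 0.5227.
φ = arcsin(0.5227) = 31.51°.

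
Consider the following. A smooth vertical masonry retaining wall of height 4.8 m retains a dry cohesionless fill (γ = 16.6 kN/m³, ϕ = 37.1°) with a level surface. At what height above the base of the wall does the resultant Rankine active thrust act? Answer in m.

K_a = 0.2475.
The pressure distribution is triangular, so the resultant acts at H/3 above the base = 4.8/3 = 1.600 m.

1.60 m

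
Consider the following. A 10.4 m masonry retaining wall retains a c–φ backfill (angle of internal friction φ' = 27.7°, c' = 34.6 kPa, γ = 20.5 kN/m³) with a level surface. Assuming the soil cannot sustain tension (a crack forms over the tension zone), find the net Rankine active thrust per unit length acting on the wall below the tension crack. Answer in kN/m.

K_a = 0.3653; √K_a = 0.6044.
Tension-crack depth z_c = 2c/(γ√K_a) = 2×34.6/(20.5×0.6044) = 5.585 m.
σ_a at base = K_a γ H − 2c√K_a = 0.3653×20.5×10.4 − 2×34.6×0.6044 = 36.06 kPa.
P_a = ½ × 36.06 × (H − z_c) = 0.5×36.06×4.815 = 86.83 kN/m.

86.8 kN/m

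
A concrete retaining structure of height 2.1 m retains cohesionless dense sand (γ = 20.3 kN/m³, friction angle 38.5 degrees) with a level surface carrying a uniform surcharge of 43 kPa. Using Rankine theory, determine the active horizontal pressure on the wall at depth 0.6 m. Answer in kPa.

K_a = (1 − sin φ)/(1 + sin φ) = 0.2327.
σ_v = γz + q = 20.3 × 0.6 + 43 = 55.18 kPa.
σ_h = K_a σ_v = 0.2327 × 55.18 = 12.84 kPa.

12.8 kPa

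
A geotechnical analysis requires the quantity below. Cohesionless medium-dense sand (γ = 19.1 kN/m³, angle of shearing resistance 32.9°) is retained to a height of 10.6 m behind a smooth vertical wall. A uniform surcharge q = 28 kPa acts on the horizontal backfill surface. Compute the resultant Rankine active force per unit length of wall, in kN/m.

406 kN/m

K_a = tan²(45° − φ/2) = 0.2960.
Soil triangle: ½ K_a γ H² = 0.5×0.2960×19.1×10.6² = 317.7 kN/m.
Surcharge rectangle: K_a q H = 0.2960×28×10.6 = 87.86 kN/m.
Total = 317.7 + 87.86 = 405.5 kN/m.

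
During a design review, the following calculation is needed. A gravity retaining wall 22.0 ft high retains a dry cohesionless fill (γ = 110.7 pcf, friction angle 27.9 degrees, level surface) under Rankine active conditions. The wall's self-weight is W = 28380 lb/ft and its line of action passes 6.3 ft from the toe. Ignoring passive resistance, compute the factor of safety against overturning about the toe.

K_a = tan²(45° − 27.9°/2) = 0.3625.
P_a = ½K_aγH² = 0.5×0.3625×110.7×22.0² = 9710 lb/ft, acting at H/3 = 7.333 ft above the base.
Overturning moment M_o = P_a × H/3 = 9710 × 7.333 = 71210.
Resisting moment M_r = W × 6.3 = 28380 × 6.3 = 178800.
FS_overturning = M_r/M_o = 178800/71210 = 2.511.

2.51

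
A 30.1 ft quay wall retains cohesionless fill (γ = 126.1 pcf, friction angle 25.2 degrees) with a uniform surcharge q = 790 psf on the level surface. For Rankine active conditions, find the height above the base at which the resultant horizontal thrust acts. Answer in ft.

K_a = 0.4027.
Triangular part P₁ = ½K_aγH² = 23010 at H/3 = 10.03 ft; rectangular part P₂ = K_a q H = 9577 at H/2 = 15.05 ft.
ȳ = (P₁·10.03 + P₂·15.05)/(P₁+P₂) = 11.51 ft.

11.5 ft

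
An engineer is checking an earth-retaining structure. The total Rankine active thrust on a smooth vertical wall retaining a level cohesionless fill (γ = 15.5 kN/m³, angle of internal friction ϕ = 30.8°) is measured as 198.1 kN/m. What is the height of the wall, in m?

K_a = 0.3227. P_a = ½ K_a γ H² ⇒ H = √(2P_a/(K_a γ)).
H = √(2×198.1/(0.3227×15.5)) = 8.900 m.

8.90 m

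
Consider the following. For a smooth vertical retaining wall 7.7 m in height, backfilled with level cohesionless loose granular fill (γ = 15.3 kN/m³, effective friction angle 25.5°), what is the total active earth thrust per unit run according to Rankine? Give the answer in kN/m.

181 kN/m

K_a = tan²(45° − φ/2) = 0.3981.
P_a = ½ K_a γ H² = 0.5 × 0.3981 × 15.3 × 7.7² = 180.6 kN/m.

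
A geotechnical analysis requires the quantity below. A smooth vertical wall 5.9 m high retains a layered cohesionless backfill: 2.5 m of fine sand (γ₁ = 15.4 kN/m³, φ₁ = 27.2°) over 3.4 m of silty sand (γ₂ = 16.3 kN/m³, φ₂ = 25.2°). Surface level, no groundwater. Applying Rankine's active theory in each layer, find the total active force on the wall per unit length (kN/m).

K_a1 = tan²(45°−27.2°/2) = 0.3726; K_a2 = tan²(45°−25.2°/2) = 0.4027.
Layer 1: σ at base = K_a1 γ₁ h₁ = 14.34 kPa; P₁ = ½×14.34×2.5 = 17.93.
Layer 2: σ_v at top = γ₁h₁ = 38.50; σ_h top = K_a2×38.50 = 15.51; σ_h base = K_a2×(38.50+16.3×3.4) = 37.83.
P₂ = ½(15.51+37.83)×3.4 = 90.66. Total P_a = 17.93+90.66 = 108.6 kN/m.

109 kN/m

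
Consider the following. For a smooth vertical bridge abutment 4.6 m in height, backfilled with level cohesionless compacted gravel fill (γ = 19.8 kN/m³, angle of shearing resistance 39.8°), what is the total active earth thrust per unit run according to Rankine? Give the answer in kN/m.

46.0 kN/m

K_a = tan²(45° − φ/2) = 0.2194.
P_a = ½ K_a γ H² = 0.5 × 0.2194 × 19.8 × 4.6² = 45.97 kN/m.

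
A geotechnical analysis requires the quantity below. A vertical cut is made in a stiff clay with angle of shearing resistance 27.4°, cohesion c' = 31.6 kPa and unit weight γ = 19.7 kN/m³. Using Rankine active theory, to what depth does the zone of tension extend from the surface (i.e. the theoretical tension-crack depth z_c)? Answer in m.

K_a = tan²(45° − 27.4°/2) = 0.3697; √K_a = 0.6080.
The active pressure is zero where K_a γ z = 2c√K_a, so z_c = 2c/(γ√K_a) = 2×31.6/(19.7×0.6080) = 5.276 m.

5.28 m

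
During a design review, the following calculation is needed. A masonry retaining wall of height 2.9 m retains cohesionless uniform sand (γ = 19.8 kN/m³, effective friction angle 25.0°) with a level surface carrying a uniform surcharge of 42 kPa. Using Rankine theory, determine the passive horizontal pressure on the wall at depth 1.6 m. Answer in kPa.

K_p = (1 + sin φ)/(1 − sin φ) = 2.464.
σ_v = γz + q = 19.8 × 1.6 + 42 = 73.68 kPa.
σ_h = K_p σ_v = 2.464 × 73.68 = 181.5 kPa.

182 kPa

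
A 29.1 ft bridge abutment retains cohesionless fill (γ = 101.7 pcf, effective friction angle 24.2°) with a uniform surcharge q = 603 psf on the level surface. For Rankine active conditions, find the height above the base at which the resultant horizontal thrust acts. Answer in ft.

K_a = 0.4185.
Triangular part P₁ = ½K_aγH² = 18020 at H/3 = 9.700 ft; rectangular part P₂ = K_a q H = 7344 at H/2 = 14.55 ft.
ȳ = (P₁·9.700 + P₂·14.55)/(P₁+P₂) = 11.10 ft.

11.1 ft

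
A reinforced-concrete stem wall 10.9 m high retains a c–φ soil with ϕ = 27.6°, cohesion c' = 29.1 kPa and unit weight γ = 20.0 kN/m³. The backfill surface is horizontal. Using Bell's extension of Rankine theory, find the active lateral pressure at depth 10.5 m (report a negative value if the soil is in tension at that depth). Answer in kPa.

K_a = (1 − sin φ)/(1 + sin φ) = 0.3668.
σ_a = K_a γ z − 2c√K_a = 0.3668×20.0×10.5 − 2×29.1×0.6056 = 41.78 kPa.

41.8 kPa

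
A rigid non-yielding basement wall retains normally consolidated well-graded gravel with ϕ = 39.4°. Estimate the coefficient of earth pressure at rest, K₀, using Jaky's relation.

0.365

K₀ = 1 − sin φ' = 1 − sin 39.4° = 0.3653.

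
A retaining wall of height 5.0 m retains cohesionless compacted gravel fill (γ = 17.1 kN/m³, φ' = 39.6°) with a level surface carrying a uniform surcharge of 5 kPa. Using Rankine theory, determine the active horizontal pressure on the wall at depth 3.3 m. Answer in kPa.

K_a = (1 − sin φ)/(1 + sin φ) = 0.2214.
σ_v = γz + q = 17.1 × 3.3 + 5 = 61.43 kPa.
σ_h = K_a σ_v = 0.2214 × 61.43 = 13.60 kPa.

13.6 kPa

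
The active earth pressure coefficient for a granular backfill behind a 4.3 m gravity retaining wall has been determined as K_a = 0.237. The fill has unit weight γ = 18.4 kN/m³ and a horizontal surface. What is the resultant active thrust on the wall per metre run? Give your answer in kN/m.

P = ½ K_a γ H² = 0.5 × 0.237 × 18.4 × 4.3² = 40.32 kN/m.

40.3 kN/m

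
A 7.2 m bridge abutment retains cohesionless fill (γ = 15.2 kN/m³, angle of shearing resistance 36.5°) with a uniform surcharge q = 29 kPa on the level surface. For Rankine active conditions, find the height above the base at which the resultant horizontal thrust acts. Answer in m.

2.82 m

K_a = 0.2541.
Triangular part P₁ = ½K_aγH² = 100.1 at H/3 = 2.400 m; rectangular part P₂ = K_a q H = 53.05 at H/2 = 3.600 m.
ȳ = (P₁·2.400 + P₂·3.600)/(P₁+P₂) = 2.816 m.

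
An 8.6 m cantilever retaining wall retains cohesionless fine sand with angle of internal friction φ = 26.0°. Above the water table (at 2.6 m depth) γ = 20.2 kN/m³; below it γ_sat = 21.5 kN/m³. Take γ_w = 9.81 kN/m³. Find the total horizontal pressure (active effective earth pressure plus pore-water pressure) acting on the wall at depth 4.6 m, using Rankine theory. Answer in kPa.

K_a = (1 − sin φ)/(1 + sin φ) = 0.3905.
γ' = 21.5 − 9.81 = 11.69 kN/m³.
Effective vertical stress at 4.6 m: σ'_v = 20.2×2.6 + 11.69×2.00 = 75.90 kPa.
σ'_h = K_a σ'_v = 0.3905 × 75.90 = 29.64 kPa; u = γ_w × 2.00 = 19.62 kPa.
Total σ_h = 29.64 + 19.62 = 49.26 kPa.

49.3 kPa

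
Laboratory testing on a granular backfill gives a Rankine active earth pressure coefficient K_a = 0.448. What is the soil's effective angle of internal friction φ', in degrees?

K_a = tan²(45° − φ/2) ⇒ 45° − φ/2 = arctan(√0.448) = 33.80°.
φ = 2(45° − 33.80°) = 22.41°.

22.4°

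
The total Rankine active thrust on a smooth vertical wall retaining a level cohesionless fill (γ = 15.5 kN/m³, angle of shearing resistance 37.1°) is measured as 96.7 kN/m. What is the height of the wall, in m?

7.10 m

K_a = 0.2475. P_a = ½ K_a γ H² ⇒ H = √(2P_a/(K_a γ)).
H = √(2×96.7/(0.2475×15.5)) = 7.100 m.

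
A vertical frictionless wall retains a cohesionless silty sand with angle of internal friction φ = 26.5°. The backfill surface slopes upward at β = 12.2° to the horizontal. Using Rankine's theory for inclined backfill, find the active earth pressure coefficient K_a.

K_a = cos β · (cos β − √(cos²β − cos²φ)) / (cos β + √(cos²β − cos²φ)).
cos β = 0.9774, cos φ = 0.8949, √(cos²β − cos²φ) = 0.3930.
K_a = 0.9774 × (0.9774 − 0.3930)/(0.9774 + 0.3930) = 0.4168.

0.417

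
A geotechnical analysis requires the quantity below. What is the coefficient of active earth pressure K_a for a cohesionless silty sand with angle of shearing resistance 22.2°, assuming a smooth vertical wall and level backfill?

K_a = tan²(45° − φ/2) = tan²(33.90°) = 0.4515.

0.452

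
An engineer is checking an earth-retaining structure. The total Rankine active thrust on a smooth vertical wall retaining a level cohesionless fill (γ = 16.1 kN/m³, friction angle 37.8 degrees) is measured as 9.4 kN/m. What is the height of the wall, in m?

K_a = 0.2400. P_a = ½ K_a γ H² ⇒ H = √(2P_a/(K_a γ)).
H = √(2×9.4/(0.2400×16.1)) = 2.206 m.

2.21 m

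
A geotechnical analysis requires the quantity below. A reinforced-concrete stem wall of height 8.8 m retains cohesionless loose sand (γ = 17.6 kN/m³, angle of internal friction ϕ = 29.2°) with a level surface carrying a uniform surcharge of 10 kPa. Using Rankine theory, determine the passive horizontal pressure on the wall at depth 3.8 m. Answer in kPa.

223 kPa

K_p = (1 + sin φ)/(1 − sin φ) = 2.905.
σ_v = γz + q = 17.6 × 3.8 + 10 = 76.88 kPa.
σ_h = K_p σ_v = 2.905 × 76.88 = 223.4 kPa.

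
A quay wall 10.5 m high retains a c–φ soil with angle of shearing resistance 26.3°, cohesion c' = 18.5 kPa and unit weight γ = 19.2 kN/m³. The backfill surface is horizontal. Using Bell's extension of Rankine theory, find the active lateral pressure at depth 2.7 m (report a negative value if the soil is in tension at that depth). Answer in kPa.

K_a = (1 − sin φ)/(1 + sin φ) = 0.3859.
σ_a = K_a γ z − 2c√K_a = 0.3859×19.2×2.7 − 2×18.5×0.6212 = -2.979 kPa.

-2.98 kPa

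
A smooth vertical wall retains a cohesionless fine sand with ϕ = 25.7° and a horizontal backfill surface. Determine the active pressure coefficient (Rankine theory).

K_a = tan²(45° − φ/2) = tan²(32.15°) = 0.3950.

0.395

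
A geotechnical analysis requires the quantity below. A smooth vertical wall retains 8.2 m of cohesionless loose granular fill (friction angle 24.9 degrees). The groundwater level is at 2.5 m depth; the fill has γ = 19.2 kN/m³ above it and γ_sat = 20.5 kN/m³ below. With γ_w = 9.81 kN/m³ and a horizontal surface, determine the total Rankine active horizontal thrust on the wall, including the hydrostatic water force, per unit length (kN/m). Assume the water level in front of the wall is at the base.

K_a = tan²(45° − φ/2) = 0.4074.
γ' = 20.5 − 9.81 = 10.69 kN/m³. Depth below WT = 5.7 m.
σ'_h at WT = K_a γ d_w = 19.56 kPa; at base = 19.56 + K_a γ' × 5.7 = 44.38 kPa.
P₁ (0–2.5 m) = ½×19.56×2.5 = 24.45. P₂ (2.5–8.2 m) = ½(19.56+44.38)×5.7 = 182.2.
P_w = ½ γ_w h₂² = 0.5×9.81×5.7² = 159.4. Total = 24.45+182.2+159.4 = 366.0 kN/m.

366 kN/m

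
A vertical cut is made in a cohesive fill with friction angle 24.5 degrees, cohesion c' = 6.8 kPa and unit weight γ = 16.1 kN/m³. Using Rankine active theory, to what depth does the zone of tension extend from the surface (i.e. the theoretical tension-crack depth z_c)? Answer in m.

K_a = tan²(45° − 24.5°/2) = 0.4137; √K_a = 0.6432.
The active pressure is zero where K_a γ z = 2c√K_a, so z_c = 2c/(γ√K_a) = 2×6.8/(16.1×0.6432) = 1.313 m.

1.31 m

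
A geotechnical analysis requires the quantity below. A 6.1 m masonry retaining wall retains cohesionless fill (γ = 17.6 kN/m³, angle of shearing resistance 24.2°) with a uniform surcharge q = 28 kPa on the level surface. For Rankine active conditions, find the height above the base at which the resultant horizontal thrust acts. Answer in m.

K_a = 0.4185.
Triangular part P₁ = ½K_aγH² = 137.0 at H/3 = 2.033 m; rectangular part P₂ = K_a q H = 71.48 at H/2 = 3.050 m.
ȳ = (P₁·2.033 + P₂·3.050)/(P₁+P₂) = 2.382 m.

2.38 m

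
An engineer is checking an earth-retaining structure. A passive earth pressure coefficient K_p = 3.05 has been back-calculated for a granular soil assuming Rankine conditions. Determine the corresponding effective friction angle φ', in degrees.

K_p = (1+sin φ)/(1−sin φ) ⇒ sin φ = (K_p − 1)/(K_p + 1) = 0.5062.
φ = arcsin(0.5062) = 30.41°.

30.4°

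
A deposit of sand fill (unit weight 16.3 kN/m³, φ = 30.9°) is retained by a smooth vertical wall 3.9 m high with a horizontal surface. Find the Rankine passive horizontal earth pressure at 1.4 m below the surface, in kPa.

K_p = (1 + sin φ)/(1 − sin φ) = 3.111.
σ_h = K_p γ z = 3.111 × 16.3 × 1.4 = 71.00 kPa.

71.0 kPa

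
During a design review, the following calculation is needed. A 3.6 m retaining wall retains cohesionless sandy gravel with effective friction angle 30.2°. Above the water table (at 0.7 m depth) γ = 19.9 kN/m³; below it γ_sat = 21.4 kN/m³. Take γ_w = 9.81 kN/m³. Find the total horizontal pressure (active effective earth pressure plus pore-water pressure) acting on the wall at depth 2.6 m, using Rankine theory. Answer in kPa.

30.5 kPa

K_a = (1 − sin φ)/(1 + sin φ) = 0.3307.
γ' = 21.4 − 9.81 = 11.59 kN/m³.
Effective vertical stress at 2.6 m: σ'_v = 19.9×0.7 + 11.59×1.90 = 35.95 kPa.
σ'_h = K_a σ'_v = 0.3307 × 35.95 = 11.89 kPa; u = γ_w × 1.90 = 18.64 kPa.
Total σ_h = 11.89 + 18.64 = 30.53 kPa.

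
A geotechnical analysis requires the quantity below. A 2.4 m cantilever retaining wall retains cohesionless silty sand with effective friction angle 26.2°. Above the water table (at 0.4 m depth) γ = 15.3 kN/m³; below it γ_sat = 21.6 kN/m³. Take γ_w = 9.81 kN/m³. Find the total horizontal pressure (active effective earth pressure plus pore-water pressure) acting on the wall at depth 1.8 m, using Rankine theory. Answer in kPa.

22.5 kPa

K_a = (1 − sin φ)/(1 + sin φ) = 0.3874.
γ' = 21.6 − 9.81 = 11.79 kN/m³.
Effective vertical stress at 1.8 m: σ'_v = 15.3×0.4 + 11.79×1.40 = 22.63 kPa.
σ'_h = K_a σ'_v = 0.3874 × 22.63 = 8.766 kPa; u = γ_w × 1.40 = 13.73 kPa.
Total σ_h = 8.766 + 13.73 = 22.50 kPa.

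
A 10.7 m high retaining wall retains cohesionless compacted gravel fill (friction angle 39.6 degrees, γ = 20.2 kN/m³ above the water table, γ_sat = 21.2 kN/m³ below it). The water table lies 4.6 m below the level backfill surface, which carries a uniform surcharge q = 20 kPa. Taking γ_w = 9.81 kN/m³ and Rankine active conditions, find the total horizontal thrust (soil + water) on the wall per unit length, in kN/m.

450 kN/m

K_a = tan²(45° − φ/2) = 0.2214.
γ' = 21.2 − 9.81 = 11.39 kN/m³. h₂ = H − d_w = 6.1 m.
σ'_h: at surface K_a·q = 4.429; at WT K_a(q+γd_w) = 25.00; at base K_a(q+γd_w+γ'h₂) = 40.39 kPa.
P₁ = ½(4.429+25.00)×4.6 = 67.69; P₂ = ½(25.00+40.39)×6.1 = 199.4; P_w = ½γ_w h₂² = 182.5.
Total = 67.69+199.4+182.5 = 449.7 kN/m.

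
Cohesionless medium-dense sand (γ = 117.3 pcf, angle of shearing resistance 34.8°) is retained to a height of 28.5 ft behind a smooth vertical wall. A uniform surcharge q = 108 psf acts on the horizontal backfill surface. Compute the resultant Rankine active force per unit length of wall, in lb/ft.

K_a = tan²(45° − φ/2) = 0.2733.
Soil triangle: ½ K_a γ H² = 0.5×0.2733×117.3×28.5² = 13020 lb/ft.
Surcharge rectangle: K_a q H = 0.2733×108×28.5 = 841.2 lb/ft.
Total = 13020 + 841.2 = 13860 lb/ft.

13900 lb/ft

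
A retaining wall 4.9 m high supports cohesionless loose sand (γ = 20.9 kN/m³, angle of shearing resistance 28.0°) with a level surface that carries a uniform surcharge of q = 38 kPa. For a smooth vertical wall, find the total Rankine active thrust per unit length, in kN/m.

158 kN/m

K_a = tan²(45° − φ/2) = 0.3610.
Soil triangle: ½ K_a γ H² = 0.5×0.3610×20.9×4.9² = 90.58 kN/m.
Surcharge rectangle: K_a q H = 0.3610×38×4.9 = 67.22 kN/m.
Total = 90.58 + 67.22 = 157.8 kN/m.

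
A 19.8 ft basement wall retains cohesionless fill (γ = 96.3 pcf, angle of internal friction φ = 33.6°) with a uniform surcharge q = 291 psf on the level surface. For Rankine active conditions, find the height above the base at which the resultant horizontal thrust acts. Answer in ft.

K_a = 0.2875.
Triangular part P₁ = ½K_aγH² = 5427 at H/3 = 6.600 ft; rectangular part P₂ = K_a q H = 1657 at H/2 = 9.900 ft.
ȳ = (P₁·6.600 + P₂·9.900)/(P₁+P₂) = 7.372 ft.

7.37 ft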